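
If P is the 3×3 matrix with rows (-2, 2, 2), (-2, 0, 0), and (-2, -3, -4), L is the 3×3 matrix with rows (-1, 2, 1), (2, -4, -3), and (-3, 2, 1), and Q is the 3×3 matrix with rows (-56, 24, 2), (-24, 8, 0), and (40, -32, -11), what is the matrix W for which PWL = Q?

W = P⁻¹QL⁻¹ (apply P⁻¹ on the left and L⁻¹ on the right).
P has determinant -4; P⁻¹ = [[0, -1/2, 0], [2, -3, 1], [-3/2, 5/2, -1]].
det L = 4; the adjugate gives L⁻¹ = [[1/2, 0, -1/2], [7/4, 1/2, -1/4], [-2, -1, 0]].
P⁻¹Q = [[12, -4, 0], [0, -8, -7], [-16, 16, 8]].
W = (P⁻¹Q)L⁻¹ = [[-1, -2, -5], [0, 3, 2], [4, 0, 4]].

W = [[-1, -2, -5], [0, 3, 2], [4, 0, 4]]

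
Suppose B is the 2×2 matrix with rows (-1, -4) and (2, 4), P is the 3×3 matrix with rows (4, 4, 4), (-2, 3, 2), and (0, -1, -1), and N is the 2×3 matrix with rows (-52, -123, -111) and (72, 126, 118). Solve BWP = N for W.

Isolating W: multiply by B⁻¹ from the left and P⁻¹ from the right, so W = B⁻¹NP⁻¹.
det B = 4, so B⁻¹ = [[1, 1], [-1/2, -1/4]].
P has determinant -4; P⁻¹ = [[1/4, 0, 1], [1/2, 1, 4], [-1/2, -1, -5]].
B⁻¹N = [[20, 3, 7], [8, 30, 26]].
W = (B⁻¹N)P⁻¹ = [[3, -4, -3], [4, 4, -2]].

W = [[3, -4, -3], [4, 4, -2]]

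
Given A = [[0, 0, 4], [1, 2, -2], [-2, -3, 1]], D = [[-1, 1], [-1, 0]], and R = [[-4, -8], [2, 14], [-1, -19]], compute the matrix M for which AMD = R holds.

M = [[4, -4], [3, -3], [-2, 3]]

Isolating M: multiply by A⁻¹ from the left and D⁻¹ from the right, so M = A⁻¹RD⁻¹.
det A = 4; the adjugate gives A⁻¹ = [[-1, -3, -2], [3/4, 2, 1], [1/4, 0, 0]].
D has determinant 1; D⁻¹ = [[0, -1], [1, -1]].
A⁻¹R = [[0, 4], [0, 3], [-1, -2]].
M = (A⁻¹R)D⁻¹ = [[4, -4], [3, -3], [-2, 3]].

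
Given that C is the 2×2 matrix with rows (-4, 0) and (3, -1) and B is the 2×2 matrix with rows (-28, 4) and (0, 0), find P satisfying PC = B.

P = [[4, -4], [0, 0]]

Since C sits to the right of P, P = BC⁻¹.
det C = 4, so C⁻¹ = [[-1/4, 0], [-3/4, -1]].
P = BC⁻¹ = [[-28, 4], [0, 0]] · [[-1/4, 0], [-3/4, -1]] = [[4, -4], [0, 0]].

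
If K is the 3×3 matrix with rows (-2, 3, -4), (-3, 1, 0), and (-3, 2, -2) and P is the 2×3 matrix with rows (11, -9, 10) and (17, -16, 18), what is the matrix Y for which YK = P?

Y = [[-1, 0, -3], [-4, -2, -1]]

Right-multiplying both sides by K⁻¹ gives Y = PK⁻¹.
det K = -2, so K⁻¹ = [[1, 1, -2], [3, 4, -6], [3/2, 5/2, -7/2]].
Y = PK⁻¹ = [[11, -9, 10], [17, -16, 18]] · [[1, 1, -2], [3, 4, -6], [3/2, 5/2, -7/2]] = [[-1, 0, -3], [-4, -2, -1]].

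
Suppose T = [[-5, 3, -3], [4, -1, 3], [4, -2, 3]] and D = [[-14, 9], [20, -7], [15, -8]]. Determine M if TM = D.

M = [[4, 0], [5, 1], [3, -2]]

T is on the left of M, so left-multiply by T⁻¹: M = T⁻¹D.
T has determinant -3; T⁻¹ = [[-1, 1, -2], [0, 1, -1], [4/3, -2/3, 7/3]].
M = T⁻¹D = [[-1, 1, -2], [0, 1, -1], [4/3, -2/3, 7/3]] · [[-14, 9], [20, -7], [15, -8]] = [[4, 0], [5, 1], [3, -2]].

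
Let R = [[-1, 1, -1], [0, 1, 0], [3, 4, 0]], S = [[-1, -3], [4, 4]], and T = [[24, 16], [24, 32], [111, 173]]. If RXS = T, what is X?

X = [[-5, 0], [-4, 5], [-3, -2]]

Isolating X: multiply by R⁻¹ from the left and S⁻¹ from the right, so X = R⁻¹TS⁻¹.
det R = 3, so R⁻¹ = [[0, -4/3, 1/3], [0, 1, 0], [-1, 7/3, -1/3]].
det S = 8, so S⁻¹ = [[1/2, 3/8], [-1/2, -1/8]].
R⁻¹T = [[5, 15], [24, 32], [-5, 1]].
X = (R⁻¹T)S⁻¹ = [[-5, 0], [-4, 5], [-3, -2]].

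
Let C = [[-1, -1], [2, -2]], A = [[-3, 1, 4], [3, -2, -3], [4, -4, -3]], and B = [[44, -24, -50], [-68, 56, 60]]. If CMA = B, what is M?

M = C⁻¹BA⁻¹ (apply C⁻¹ on the left and A⁻¹ on the right).
C has determinant 4; C⁻¹ = [[-1/2, 1/4], [-1/2, -1/4]].
det A = -1; the adjugate gives A⁻¹ = [[6, 13, -5], [3, 7, -3], [4, 8, -3]].
C⁻¹B = [[-39, 26, 40], [-5, -2, 10]].
M = (C⁻¹B)A⁻¹ = [[4, -5, -3], [4, 1, 1]].

M = [[4, -5, -3], [4, 1, 1]]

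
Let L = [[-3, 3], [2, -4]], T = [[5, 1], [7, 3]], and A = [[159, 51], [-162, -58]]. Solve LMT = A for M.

Isolating M: multiply by L⁻¹ from the left and T⁻¹ from the right, so M = L⁻¹AT⁻¹.
det L = 6, so L⁻¹ = [[-2/3, -1/2], [-1/3, -1/2]].
det T = 8, so T⁻¹ = [[3/8, -1/8], [-7/8, 5/8]].
L⁻¹A = [[-25, -5], [28, 12]].
M = (L⁻¹A)T⁻¹ = [[-5, 0], [0, 4]].

M = [[-5, 0], [0, 4]]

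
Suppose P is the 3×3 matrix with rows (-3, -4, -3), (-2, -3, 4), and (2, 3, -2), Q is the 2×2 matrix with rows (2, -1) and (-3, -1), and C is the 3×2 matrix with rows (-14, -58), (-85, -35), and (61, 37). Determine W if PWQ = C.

W = [[-5, -4], [-2, -5], [-3, 2]]

Left-multiply by P⁻¹ and right-multiply by Q⁻¹: W = P⁻¹CQ⁻¹.
det P = 2, so P⁻¹ = [[-3, -17/2, -25/2], [2, 6, 9], [0, 1/2, 1/2]].
det Q = -5; the adjugate gives Q⁻¹ = [[1/5, -1/5], [-3/5, -2/5]].
P⁻¹C = [[2, 9], [11, 7], [-12, 1]].
W = (P⁻¹C)Q⁻¹ = [[-5, -4], [-2, -5], [-3, 2]].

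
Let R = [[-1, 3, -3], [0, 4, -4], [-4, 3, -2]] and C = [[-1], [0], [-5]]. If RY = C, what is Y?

Y = [[1], [-1], [-1]]

R is on the left of Y, so left-multiply by R⁻¹: Y = R⁻¹C.
det R = -4, so R⁻¹ = [[-1, 3/4, 0], [-4, 5/2, 1], [-4, 9/4, 1]].
Y = R⁻¹C = [[-1, 3/4, 0], [-4, 5/2, 1], [-4, 9/4, 1]] · [[-1], [0], [-5]] = [[1], [-1], [-1]].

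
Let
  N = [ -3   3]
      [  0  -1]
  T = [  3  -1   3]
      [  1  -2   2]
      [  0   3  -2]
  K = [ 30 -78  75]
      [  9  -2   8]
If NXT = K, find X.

Left-multiply by N⁻¹ and right-multiply by T⁻¹: X = N⁻¹KT⁻¹.
det N = 3; the adjugate gives N⁻¹ = [[-1/3, -1], [0, -1]].
T has determinant 1; T⁻¹ = [[-2, 7, 4], [2, -6, -3], [3, -9, -5]].
N⁻¹K = [[-19, 28, -33], [-9, 2, -8]].
X = (N⁻¹K)T⁻¹ = [[-5, -4, 5], [-2, -3, -2]].

X = [[-5, -4, 5], [-2, -3, -2]]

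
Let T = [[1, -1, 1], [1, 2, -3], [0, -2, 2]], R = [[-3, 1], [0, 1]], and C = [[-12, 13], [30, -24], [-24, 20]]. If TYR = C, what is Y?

Left-multiply by T⁻¹ and right-multiply by R⁻¹: Y = T⁻¹CR⁻¹.
det T = -2; the adjugate gives T⁻¹ = [[1, 0, -1/2], [1, -1, -2], [1, -1, -3/2]].
det R = -3, so R⁻¹ = [[-1/3, 1/3], [0, 1]].
T⁻¹C = [[0, 3], [6, -3], [-6, 7]].
Y = (T⁻¹C)R⁻¹ = [[0, 3], [-2, -1], [2, 5]].

Y = [[0, 3], [-2, -1], [2, 5]]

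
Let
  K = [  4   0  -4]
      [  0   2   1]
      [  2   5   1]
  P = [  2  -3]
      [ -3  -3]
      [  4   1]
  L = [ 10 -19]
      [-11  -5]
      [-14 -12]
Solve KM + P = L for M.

M = [[-2, -4], [-2, -1], [-4, 0]]

KM = L − P = [[8, -16], [-8, -2], [-18, -13]].
Left-multiplying both sides by K⁻¹ gives M = K⁻¹(L − P).
det K = 4, so K⁻¹ = [[-3/4, -5, 2], [1/2, 3, -1], [-1, -5, 2]].
M = K⁻¹(L − P) = [[-2, -4], [-2, -1], [-4, 0]].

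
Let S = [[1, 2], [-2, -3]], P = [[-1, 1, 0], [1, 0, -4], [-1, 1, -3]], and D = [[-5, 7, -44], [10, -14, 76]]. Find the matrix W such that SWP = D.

Isolating W: multiply by S⁻¹ from the left and P⁻¹ from the right, so W = S⁻¹DP⁻¹.
S has determinant 1; S⁻¹ = [[-3, -2], [2, 1]].
det P = 3; the adjugate gives P⁻¹ = [[4/3, 1, -4/3], [7/3, 1, -4/3], [1/3, 0, -1/3]].
S⁻¹D = [[-5, 7, -20], [0, 0, -12]].
W = (S⁻¹D)P⁻¹ = [[3, 2, 4], [-4, 0, 4]].

W = [[3, 2, 4], [-4, 0, 4]]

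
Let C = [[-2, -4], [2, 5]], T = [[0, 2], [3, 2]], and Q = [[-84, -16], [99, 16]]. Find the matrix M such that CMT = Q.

M = [[0, 4], [-5, 5]]

Left-multiply by C⁻¹ and right-multiply by T⁻¹: M = C⁻¹QT⁻¹.
det C = -2, so C⁻¹ = [[-5/2, -2], [1, 1]].
T has determinant -6; T⁻¹ = [[-1/3, 1/3], [1/2, 0]].
C⁻¹Q = [[12, 8], [15, 0]].
M = (C⁻¹Q)T⁻¹ = [[0, 4], [-5, 5]].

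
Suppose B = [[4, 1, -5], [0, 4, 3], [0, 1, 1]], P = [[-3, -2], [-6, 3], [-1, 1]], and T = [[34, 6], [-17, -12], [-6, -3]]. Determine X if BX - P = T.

BX = T + P = [[31, 4], [-23, -9], [-7, -2]].
Left-multiplying both sides by B⁻¹ gives X = B⁻¹(T + P).
det B = 4, so B⁻¹ = [[1/4, -3/2, 23/4], [0, 1, -3], [0, -1, 4]].
X = B⁻¹(T + P) = [[2, 3], [-2, -3], [-5, 1]].

X = [[2, 3], [-2, -3], [-5, 1]]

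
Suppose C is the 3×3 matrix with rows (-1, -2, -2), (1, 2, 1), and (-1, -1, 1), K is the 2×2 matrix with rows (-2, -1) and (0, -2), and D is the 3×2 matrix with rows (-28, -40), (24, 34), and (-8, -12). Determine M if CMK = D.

M = [[-2, -3], [-4, -3], [-2, -2]]

M = C⁻¹DK⁻¹ (apply C⁻¹ on the left and K⁻¹ on the right).
C has determinant -1; C⁻¹ = [[-3, -4, -2], [2, 3, 1], [-1, -1, 0]].
K has determinant 4; K⁻¹ = [[-1/2, 1/4], [0, -1/2]].
C⁻¹D = [[4, 8], [8, 10], [4, 6]].
M = (C⁻¹D)K⁻¹ = [[-2, -3], [-4, -3], [-2, -2]].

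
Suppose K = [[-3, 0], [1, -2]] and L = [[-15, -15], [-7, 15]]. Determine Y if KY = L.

Y = [[5, 5], [6, -5]]

K is on the left of Y, so left-multiply by K⁻¹: Y = K⁻¹L.
K has determinant 6; K⁻¹ = [[-1/3, 0], [-1/6, -1/2]].
Y = K⁻¹L = [[-1/3, 0], [-1/6, -1/2]] · [[-15, -15], [-7, 15]] = [[5, 5], [6, -5]].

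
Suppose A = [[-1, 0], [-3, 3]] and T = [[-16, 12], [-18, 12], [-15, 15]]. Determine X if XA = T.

X = [[4, 4], [6, 4], [0, 5]]

Since A sits to the right of X, X = TA⁻¹.
det A = -3, so A⁻¹ = [[-1, 0], [-1, 1/3]].
X = TA⁻¹ = [[-16, 12], [-18, 12], [-15, 15]] · [[-1, 0], [-1, 1/3]] = [[4, 4], [6, 4], [0, 5]].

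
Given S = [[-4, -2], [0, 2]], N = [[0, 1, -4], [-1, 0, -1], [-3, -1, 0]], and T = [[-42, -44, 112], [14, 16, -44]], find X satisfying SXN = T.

X = S⁻¹TN⁻¹ (apply S⁻¹ on the left and N⁻¹ on the right).
det S = -8; the adjugate gives S⁻¹ = [[-1/4, -1/4], [0, 1/2]].
det N = -1; the adjugate gives N⁻¹ = [[1, -4, 1], [-3, 12, -4], [-1, 3, -1]].
S⁻¹T = [[7, 7, -17], [7, 8, -22]].
X = (S⁻¹T)N⁻¹ = [[3, 5, -4], [5, 2, -3]].

X = [[3, 5, -4], [5, 2, -3]]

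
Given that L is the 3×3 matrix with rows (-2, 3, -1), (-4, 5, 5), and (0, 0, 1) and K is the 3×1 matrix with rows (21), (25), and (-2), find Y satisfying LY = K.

L is on the left of Y, so left-multiply by L⁻¹: Y = L⁻¹K.
det L = 2, so L⁻¹ = [[5/2, -3/2, 10], [2, -1, 7], [0, 0, 1]].
Y = L⁻¹K = [[5/2, -3/2, 10], [2, -1, 7], [0, 0, 1]] · [[21], [25], [-2]] = [[-5], [3], [-2]].

Y = [[-5], [3], [-2]]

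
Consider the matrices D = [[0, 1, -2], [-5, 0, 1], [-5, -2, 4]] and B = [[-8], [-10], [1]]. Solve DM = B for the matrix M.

Left-multiplying both sides by D⁻¹ gives M = D⁻¹B.
D has determinant -5; D⁻¹ = [[-2/5, 0, -1/5], [-3, 2, -2], [-2, 1, -1]].
M = D⁻¹B = [[-2/5, 0, -1/5], [-3, 2, -2], [-2, 1, -1]] · [[-8], [-10], [1]] = [[3], [2], [5]].

M = [[3], [2], [5]]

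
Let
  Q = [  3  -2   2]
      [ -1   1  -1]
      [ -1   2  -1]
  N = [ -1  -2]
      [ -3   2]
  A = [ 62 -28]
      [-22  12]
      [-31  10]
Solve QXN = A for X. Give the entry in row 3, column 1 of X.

Isolating X: multiply by Q⁻¹ from the left and N⁻¹ from the right, so X = Q⁻¹AN⁻¹.
det Q = 1; the adjugate gives Q⁻¹ = [[1, 2, 0], [0, -1, 1], [-1, -4, 1]].
det N = -8; the adjugate gives N⁻¹ = [[-1/4, -1/4], [-3/8, 1/8]].
Q⁻¹A = [[18, -4], [-9, -2], [-5, -10]].
X = (Q⁻¹A)N⁻¹ = [[-3, -5], [3, 2], [5, 0]].

5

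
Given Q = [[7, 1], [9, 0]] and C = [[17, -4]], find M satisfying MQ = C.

M = [[-4, 5]]

Q is on the right of M, so right-multiply by Q⁻¹: M = CQ⁻¹.
det Q = -9, so Q⁻¹ = [[0, 1/9], [1, -7/9]].
M = CQ⁻¹ = [[17, -4]] · [[0, 1/9], [1, -7/9]] = [[-4, 5]].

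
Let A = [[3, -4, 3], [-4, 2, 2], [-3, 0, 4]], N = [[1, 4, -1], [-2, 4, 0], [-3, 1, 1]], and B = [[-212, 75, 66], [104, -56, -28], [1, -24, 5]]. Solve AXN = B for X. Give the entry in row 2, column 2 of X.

-2

X = A⁻¹BN⁻¹ (apply A⁻¹ on the left and N⁻¹ on the right).
det A = 2; the adjugate gives A⁻¹ = [[4, 8, -7], [5, 21/2, -9], [3, 6, -5]].
det N = 2; the adjugate gives N⁻¹ = [[2, -5/2, 2], [1, -1, 1], [5, -13/2, 6]].
A⁻¹B = [[-23, 20, 5], [23, 3, -9], [-17, 9, 5]].
X = (A⁻¹B)N⁻¹ = [[-1, 5, 4], [4, -2, -5], [0, 1, 5]].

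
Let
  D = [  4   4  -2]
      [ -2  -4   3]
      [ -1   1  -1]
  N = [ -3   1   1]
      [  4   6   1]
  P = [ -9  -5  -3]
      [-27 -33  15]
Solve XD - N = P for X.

XD = P + N = [[-12, -4, -2], [-23, -27, 16]].
Right-multiplying both sides by D⁻¹ gives X = (P + N)D⁻¹.
det D = -4; the adjugate gives D⁻¹ = [[-1/4, -1/2, -1], [5/4, 3/2, 2], [3/2, 2, 2]].
X = (P + N)D⁻¹ = [[-5, -4, 0], [-4, 3, 1]].

X = [[-5, -4, 0], [-4, 3, 1]]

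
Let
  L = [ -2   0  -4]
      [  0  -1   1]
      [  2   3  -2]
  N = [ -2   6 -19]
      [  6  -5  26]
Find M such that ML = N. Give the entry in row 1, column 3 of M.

3

Right-multiplying both sides by L⁻¹ gives M = NL⁻¹.
det L = -6, so L⁻¹ = [[1/6, 2, 2/3], [-1/3, -2, -1/3], [-1/3, -1, -1/3]].
M = NL⁻¹ = [[-2, 6, -19], [6, -5, 26]] · [[1/6, 2, 2/3], [-1/3, -2, -1/3], [-1/3, -1, -1/3]] = [[4, 3, 3], [-6, -4, -3]].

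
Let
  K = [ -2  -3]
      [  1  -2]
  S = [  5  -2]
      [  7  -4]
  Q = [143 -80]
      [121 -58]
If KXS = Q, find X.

Isolating X: multiply by K⁻¹ from the left and S⁻¹ from the right, so X = K⁻¹QS⁻¹.
K has determinant 7; K⁻¹ = [[-2/7, 3/7], [-1/7, -2/7]].
det S = -6, so S⁻¹ = [[2/3, -1/3], [7/6, -5/6]].
K⁻¹Q = [[11, -2], [-55, 28]].
X = (K⁻¹Q)S⁻¹ = [[5, -2], [-4, -5]].

X = [[5, -2], [-4, -5]]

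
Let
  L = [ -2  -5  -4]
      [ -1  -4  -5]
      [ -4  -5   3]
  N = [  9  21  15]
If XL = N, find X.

X = [[-5, 1, 0]]

Since L sits to the right of X, X = NL⁻¹.
L has determinant 3; L⁻¹ = [[-37/3, 35/3, 3], [23/3, -22/3, -2], [-11/3, 10/3, 1]].
X = NL⁻¹ = [[9, 21, 15]] · [[-37/3, 35/3, 3], [23/3, -22/3, -2], [-11/3, 10/3, 1]] = [[-5, 1, 0]].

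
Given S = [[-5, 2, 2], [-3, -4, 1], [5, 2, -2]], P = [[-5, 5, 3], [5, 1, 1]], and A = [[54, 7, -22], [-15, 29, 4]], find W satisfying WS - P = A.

W = [[-4, -3, 4], [5, -5, 0]]

WS = A + P = [[49, 12, -19], [-10, 30, 5]].
Right-multiplying both sides by S⁻¹ gives W = (A + P)S⁻¹.
S has determinant -4; S⁻¹ = [[-3/2, -2, -5/2], [1/4, 0, 1/4], [-7/2, -5, -13/2]].
W = (A + P)S⁻¹ = [[-4, -3, 4], [5, -5, 0]].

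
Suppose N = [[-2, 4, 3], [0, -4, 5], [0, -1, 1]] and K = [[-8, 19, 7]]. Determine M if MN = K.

M = [[4, -2, 5]]

N is on the right of M, so right-multiply by N⁻¹: M = KN⁻¹.
N has determinant -2; N⁻¹ = [[-1/2, 7/2, -16], [0, 1, -5], [0, 1, -4]].
M = KN⁻¹ = [[-8, 19, 7]] · [[-1/2, 7/2, -16], [0, 1, -5], [0, 1, -4]] = [[4, -2, 5]].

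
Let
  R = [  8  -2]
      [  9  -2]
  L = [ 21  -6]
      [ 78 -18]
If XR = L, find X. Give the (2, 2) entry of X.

Right-multiplying both sides by R⁻¹ gives X = LR⁻¹.
det R = 2; the adjugate gives R⁻¹ = [[-1, 1], [-9/2, 4]].
X = LR⁻¹ = [[21, -6], [78, -18]] · [[-1, 1], [-9/2, 4]] = [[6, -3], [3, 6]].

6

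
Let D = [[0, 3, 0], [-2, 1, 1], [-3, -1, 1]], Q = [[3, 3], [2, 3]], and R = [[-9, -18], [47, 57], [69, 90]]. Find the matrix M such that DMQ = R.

M = [[-2, -5], [1, -3], [4, 3]]

M = D⁻¹RQ⁻¹ (apply D⁻¹ on the left and Q⁻¹ on the right).
det D = -3, so D⁻¹ = [[-2/3, 1, -1], [1/3, 0, 0], [-5/3, 3, -2]].
det Q = 3; the adjugate gives Q⁻¹ = [[1, -1], [-2/3, 1]].
D⁻¹R = [[-16, -21], [-3, -6], [18, 21]].
M = (D⁻¹R)Q⁻¹ = [[-2, -5], [1, -3], [4, 3]].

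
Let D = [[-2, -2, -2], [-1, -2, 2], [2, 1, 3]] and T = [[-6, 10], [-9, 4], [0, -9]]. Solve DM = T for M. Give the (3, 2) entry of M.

-1

Since D multiplies M on the left, M = D⁻¹T.
det D = -4, so D⁻¹ = [[2, -1, 2], [-7/4, 1/2, -3/2], [-3/4, 1/2, -1/2]].
M = D⁻¹T = [[2, -1, 2], [-7/4, 1/2, -3/2], [-3/4, 1/2, -1/2]] · [[-6, 10], [-9, 4], [0, -9]] = [[-3, -2], [6, -2], [0, -1]].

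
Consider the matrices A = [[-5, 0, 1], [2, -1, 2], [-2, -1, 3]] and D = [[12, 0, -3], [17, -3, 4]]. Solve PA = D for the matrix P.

Right-multiplying both sides by A⁻¹ gives P = DA⁻¹.
A has determinant 1; A⁻¹ = [[-1, -1, 1], [-10, -13, 12], [-4, -5, 5]].
P = DA⁻¹ = [[12, 0, -3], [17, -3, 4]] · [[-1, -1, 1], [-10, -13, 12], [-4, -5, 5]] = [[0, 3, -3], [-3, 2, 1]].

P = [[0, 3, -3], [-3, 2, 1]]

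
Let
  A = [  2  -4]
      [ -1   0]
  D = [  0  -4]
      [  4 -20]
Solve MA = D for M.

A is on the right of M, so right-multiply by A⁻¹: M = DA⁻¹.
A has determinant -4; A⁻¹ = [[0, -1], [-1/4, -1/2]].
M = DA⁻¹ = [[0, -4], [4, -20]] · [[0, -1], [-1/4, -1/2]] = [[1, 2], [5, 6]].

M = [[1, 2], [5, 6]]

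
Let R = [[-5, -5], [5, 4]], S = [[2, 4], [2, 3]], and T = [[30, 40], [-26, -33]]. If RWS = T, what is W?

W = [[2, -3], [-1, -1]]

Left-multiply by R⁻¹ and right-multiply by S⁻¹: W = R⁻¹TS⁻¹.
R has determinant 5; R⁻¹ = [[4/5, 1], [-1, -1]].
det S = -2; the adjugate gives S⁻¹ = [[-3/2, 2], [1, -1]].
R⁻¹T = [[-2, -1], [-4, -7]].
W = (R⁻¹T)S⁻¹ = [[2, -3], [-1, -1]].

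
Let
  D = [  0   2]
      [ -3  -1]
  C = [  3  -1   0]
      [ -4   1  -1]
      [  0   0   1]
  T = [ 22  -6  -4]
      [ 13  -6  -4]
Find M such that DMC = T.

Left-multiply by D⁻¹ and right-multiply by C⁻¹: M = D⁻¹TC⁻¹.
det D = 6, so D⁻¹ = [[-1/6, -1/3], [1/2, 0]].
det C = -1; the adjugate gives C⁻¹ = [[-1, -1, -1], [-4, -3, -3], [0, 0, 1]].
D⁻¹T = [[-8, 3, 2], [11, -3, -2]].
M = (D⁻¹T)C⁻¹ = [[-4, -1, 1], [1, -2, -4]].

M = [[-4, -1, 1], [1, -2, -4]]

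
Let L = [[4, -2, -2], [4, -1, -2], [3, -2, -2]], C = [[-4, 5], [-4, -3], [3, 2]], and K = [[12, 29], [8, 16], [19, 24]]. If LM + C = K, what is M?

M = [[0, 2], [-4, -5], [-4, -3]]

LM = K − C = [[16, 24], [12, 19], [16, 22]].
L is on the left of M, so left-multiply by L⁻¹: M = L⁻¹(K − C).
det L = -2, so L⁻¹ = [[1, 0, -1], [-1, 1, 0], [5/2, -1, -2]].
M = L⁻¹(K − C) = [[0, 2], [-4, -5], [-4, -3]].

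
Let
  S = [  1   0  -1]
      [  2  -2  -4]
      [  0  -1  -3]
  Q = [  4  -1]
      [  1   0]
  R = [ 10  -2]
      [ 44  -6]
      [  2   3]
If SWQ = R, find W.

W = [[4, -1], [-3, -5], [2, -3]]

W = S⁻¹RQ⁻¹ (apply S⁻¹ on the left and Q⁻¹ on the right).
det S = 4, so S⁻¹ = [[1/2, 1/4, -1/2], [3/2, -3/4, 1/2], [-1/2, 1/4, -1/2]].
det Q = 1, so Q⁻¹ = [[0, 1], [-1, 4]].
S⁻¹R = [[15, -4], [-17, 3], [5, -2]].
W = (S⁻¹R)Q⁻¹ = [[4, -1], [-3, -5], [2, -3]].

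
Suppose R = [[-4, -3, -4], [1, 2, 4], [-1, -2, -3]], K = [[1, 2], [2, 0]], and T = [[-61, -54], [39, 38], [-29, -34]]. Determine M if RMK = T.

M = [[1, 4], [5, -5], [2, 4]]

Isolating M: multiply by R⁻¹ from the left and K⁻¹ from the right, so M = R⁻¹TK⁻¹.
det R = -5; the adjugate gives R⁻¹ = [[-2/5, 1/5, 4/5], [1/5, -8/5, -12/5], [0, 1, 1]].
det K = -4; the adjugate gives K⁻¹ = [[0, 1/2], [1/2, -1/4]].
R⁻¹T = [[9, 2], [-5, 10], [10, 4]].
M = (R⁻¹T)K⁻¹ = [[1, 4], [5, -5], [2, 4]].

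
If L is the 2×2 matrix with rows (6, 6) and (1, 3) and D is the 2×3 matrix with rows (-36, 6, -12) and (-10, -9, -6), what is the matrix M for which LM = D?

M = [[-4, 6, 0], [-2, -5, -2]]

Left-multiplying both sides by L⁻¹ gives M = L⁻¹D.
L has determinant 12; L⁻¹ = [[1/4, -1/2], [-1/12, 1/2]].
M = L⁻¹D = [[1/4, -1/2], [-1/12, 1/2]] · [[-36, 6, -12], [-10, -9, -6]] = [[-4, 6, 0], [-2, -5, -2]].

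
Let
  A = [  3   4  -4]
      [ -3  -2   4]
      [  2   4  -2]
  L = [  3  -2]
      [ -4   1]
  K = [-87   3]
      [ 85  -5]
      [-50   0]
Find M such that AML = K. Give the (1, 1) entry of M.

M = A⁻¹KL⁻¹ (apply A⁻¹ on the left and L⁻¹ on the right).
det A = 4, so A⁻¹ = [[-3, -2, 2], [1/2, 1/2, 0], [-2, -1, 3/2]].
det L = -5; the adjugate gives L⁻¹ = [[-1/5, -2/5], [-4/5, -3/5]].
A⁻¹K = [[-9, 1], [-1, -1], [14, -1]].
M = (A⁻¹K)L⁻¹ = [[1, 3], [1, 1], [-2, -5]].

1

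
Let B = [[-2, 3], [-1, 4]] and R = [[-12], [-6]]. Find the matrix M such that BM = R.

M = [[6], [0]]

Since B multiplies M on the left, M = B⁻¹R.
det B = -5, so B⁻¹ = [[-4/5, 3/5], [-1/5, 2/5]].
M = B⁻¹R = [[-4/5, 3/5], [-1/5, 2/5]] · [[-12], [-6]] = [[6], [0]].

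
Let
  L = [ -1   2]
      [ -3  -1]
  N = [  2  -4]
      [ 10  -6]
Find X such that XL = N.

Right-multiplying both sides by L⁻¹ gives X = NL⁻¹.
det L = 7; the adjugate gives L⁻¹ = [[-1/7, -2/7], [3/7, -1/7]].
X = NL⁻¹ = [[2, -4], [10, -6]] · [[-1/7, -2/7], [3/7, -1/7]] = [[-2, 0], [-4, -2]].

X = [[-2, 0], [-4, -2]]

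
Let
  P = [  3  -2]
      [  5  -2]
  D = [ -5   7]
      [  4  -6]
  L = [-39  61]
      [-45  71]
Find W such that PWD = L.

W = [[-1, -2], [1, 5]]

Left-multiply by P⁻¹ and right-multiply by D⁻¹: W = P⁻¹LD⁻¹.
det P = 4, so P⁻¹ = [[-1/2, 1/2], [-5/4, 3/4]].
det D = 2, so D⁻¹ = [[-3, -7/2], [-2, -5/2]].
P⁻¹L = [[-3, 5], [15, -23]].
W = (P⁻¹L)D⁻¹ = [[-1, -2], [1, 5]].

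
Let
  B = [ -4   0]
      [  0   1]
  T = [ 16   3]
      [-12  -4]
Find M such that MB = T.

Right-multiplying both sides by B⁻¹ gives M = TB⁻¹.
det B = -4; the adjugate gives B⁻¹ = [[-1/4, 0], [0, 1]].
M = TB⁻¹ = [[16, 3], [-12, -4]] · [[-1/4, 0], [0, 1]] = [[-4, 3], [3, -4]].

M = [[-4, 3], [3, -4]]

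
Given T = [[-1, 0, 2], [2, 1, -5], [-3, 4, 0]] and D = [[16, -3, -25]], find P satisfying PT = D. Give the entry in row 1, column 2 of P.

T is on the right of P, so right-multiply by T⁻¹: P = DT⁻¹.
det T = 2; the adjugate gives T⁻¹ = [[10, 4, -1], [15/2, 3, -1/2], [11/2, 2, -1/2]].
P = DT⁻¹ = [[16, -3, -25]] · [[10, 4, -1], [15/2, 3, -1/2], [11/2, 2, -1/2]] = [[0, 5, -2]].

5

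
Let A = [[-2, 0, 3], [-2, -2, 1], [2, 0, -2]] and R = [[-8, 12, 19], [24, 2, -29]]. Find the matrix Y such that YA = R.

Since A sits to the right of Y, Y = RA⁻¹.
A has determinant 4; A⁻¹ = [[1, 0, 3/2], [-1/2, -1/2, -1], [1, 0, 1]].
Y = RA⁻¹ = [[-8, 12, 19], [24, 2, -29]] · [[1, 0, 3/2], [-1/2, -1/2, -1], [1, 0, 1]] = [[5, -6, -5], [-6, -1, 5]].

Y = [[5, -6, -5], [-6, -1, 5]]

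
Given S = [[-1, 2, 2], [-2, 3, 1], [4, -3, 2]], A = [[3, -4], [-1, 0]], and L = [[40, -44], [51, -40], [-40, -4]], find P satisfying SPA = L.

P = [[1, 5], [3, -5], [3, 4]]

P = S⁻¹LA⁻¹ (apply S⁻¹ on the left and A⁻¹ on the right).
det S = -5; the adjugate gives S⁻¹ = [[-9/5, 2, 4/5], [-8/5, 2, 3/5], [6/5, -1, -1/5]].
det A = -4; the adjugate gives A⁻¹ = [[0, -1], [-1/4, -3/4]].
S⁻¹L = [[-2, -4], [14, -12], [5, -12]].
P = (S⁻¹L)A⁻¹ = [[1, 5], [3, -5], [3, 4]].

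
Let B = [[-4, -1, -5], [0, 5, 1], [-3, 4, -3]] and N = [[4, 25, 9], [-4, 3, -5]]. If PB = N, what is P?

P = [[-4, 1, 4], [-2, -3, 4]]

Since B sits to the right of P, P = NB⁻¹.
det B = 4, so B⁻¹ = [[-19/4, -23/4, 6], [-3/4, -3/4, 1], [15/4, 19/4, -5]].
P = NB⁻¹ = [[4, 25, 9], [-4, 3, -5]] · [[-19/4, -23/4, 6], [-3/4, -3/4, 1], [15/4, 19/4, -5]] = [[-4, 1, 4], [-2, -3, 4]].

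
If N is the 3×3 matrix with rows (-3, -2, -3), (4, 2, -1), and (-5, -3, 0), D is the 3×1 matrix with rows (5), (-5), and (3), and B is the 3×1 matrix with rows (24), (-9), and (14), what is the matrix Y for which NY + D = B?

Y = [[-1], [-2], [-4]]

NY = B − D = [[19], [-4], [11]].
Left-multiplying both sides by N⁻¹ gives Y = N⁻¹(B − D).
N has determinant 5; N⁻¹ = [[-3/5, 9/5, 8/5], [1, -3, -3], [-2/5, 1/5, 2/5]].
Y = N⁻¹(B − D) = [[-1], [-2], [-4]].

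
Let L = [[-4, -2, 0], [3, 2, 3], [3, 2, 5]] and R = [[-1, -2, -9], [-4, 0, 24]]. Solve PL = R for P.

P = [[-2, -3, 0], [4, -2, 6]]

L is on the right of P, so right-multiply by L⁻¹: P = RL⁻¹.
det L = -4, so L⁻¹ = [[-1, -5/2, 3/2], [3/2, 5, -3], [0, -1/2, 1/2]].
P = RL⁻¹ = [[-1, -2, -9], [-4, 0, 24]] · [[-1, -5/2, 3/2], [3/2, 5, -3], [0, -1/2, 1/2]] = [[-2, -3, 0], [4, -2, 6]].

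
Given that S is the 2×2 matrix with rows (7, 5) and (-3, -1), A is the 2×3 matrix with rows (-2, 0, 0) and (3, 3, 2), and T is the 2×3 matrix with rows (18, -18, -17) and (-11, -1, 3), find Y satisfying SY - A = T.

SY = T + A = [[16, -18, -17], [-8, 2, 5]].
Since S multiplies Y on the left, Y = S⁻¹(T + A).
det S = 8; the adjugate gives S⁻¹ = [[-1/8, -5/8], [3/8, 7/8]].
Y = S⁻¹(T + A) = [[3, 1, -1], [-1, -5, -2]].

Y = [[3, 1, -1], [-1, -5, -2]]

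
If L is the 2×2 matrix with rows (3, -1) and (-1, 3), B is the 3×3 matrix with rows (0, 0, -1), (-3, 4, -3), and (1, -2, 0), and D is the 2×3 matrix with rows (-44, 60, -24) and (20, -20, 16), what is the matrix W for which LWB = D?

W = [[-5, 4, -2], [3, -2, -4]]

Left-multiply by L⁻¹ and right-multiply by B⁻¹: W = L⁻¹DB⁻¹.
L has determinant 8; L⁻¹ = [[3/8, 1/8], [1/8, 3/8]].
det B = -2, so B⁻¹ = [[3, -1, -2], [3/2, -1/2, -3/2], [-1, 0, 0]].
L⁻¹D = [[-14, 20, -7], [2, 0, 3]].
W = (L⁻¹D)B⁻¹ = [[-5, 4, -2], [3, -2, -4]].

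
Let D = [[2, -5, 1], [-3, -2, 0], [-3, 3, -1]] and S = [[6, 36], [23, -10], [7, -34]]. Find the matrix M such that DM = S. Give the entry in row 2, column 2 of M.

-4

Left-multiplying both sides by D⁻¹ gives M = D⁻¹S.
det D = 4; the adjugate gives D⁻¹ = [[1/2, -1/2, 1/2], [-3/4, 1/4, -3/4], [-15/4, 9/4, -19/4]].
M = D⁻¹S = [[1/2, -1/2, 1/2], [-3/4, 1/4, -3/4], [-15/4, 9/4, -19/4]] · [[6, 36], [23, -10], [7, -34]] = [[-5, 6], [-4, -4], [-4, 4]].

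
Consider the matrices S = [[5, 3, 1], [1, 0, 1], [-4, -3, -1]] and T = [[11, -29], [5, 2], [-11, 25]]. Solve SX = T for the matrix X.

X = [[0, -4], [2, -5], [5, 6]]

Left-multiplying both sides by S⁻¹ gives X = S⁻¹T.
det S = 3, so S⁻¹ = [[1, 0, 1], [-1, -1/3, -4/3], [-1, 1, -1]].
X = S⁻¹T = [[1, 0, 1], [-1, -1/3, -4/3], [-1, 1, -1]] · [[11, -29], [5, 2], [-11, 25]] = [[0, -4], [2, -5], [5, 6]].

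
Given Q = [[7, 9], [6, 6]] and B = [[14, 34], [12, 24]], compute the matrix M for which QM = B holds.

M = [[2, 1], [0, 3]]

Left-multiplying both sides by Q⁻¹ gives M = Q⁻¹B.
Q has determinant -12; Q⁻¹ = [[-1/2, 3/4], [1/2, -7/12]].
M = Q⁻¹B = [[-1/2, 3/4], [1/2, -7/12]] · [[14, 34], [12, 24]] = [[2, 1], [0, 3]].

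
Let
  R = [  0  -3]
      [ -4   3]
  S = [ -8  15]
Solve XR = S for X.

R is on the right of X, so right-multiply by R⁻¹: X = SR⁻¹.
det R = -12; the adjugate gives R⁻¹ = [[-1/4, -1/4], [-1/3, 0]].
X = SR⁻¹ = [[-8, 15]] · [[-1/4, -1/4], [-1/3, 0]] = [[-3, 2]].

X = [[-3, 2]]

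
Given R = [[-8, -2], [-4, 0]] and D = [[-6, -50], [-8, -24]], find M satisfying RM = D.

R is on the left of M, so left-multiply by R⁻¹: M = R⁻¹D.
det R = -8, so R⁻¹ = [[0, -1/4], [-1/2, 1]].
M = R⁻¹D = [[0, -1/4], [-1/2, 1]] · [[-6, -50], [-8, -24]] = [[2, 6], [-5, 1]].

M = [[2, 6], [-5, 1]]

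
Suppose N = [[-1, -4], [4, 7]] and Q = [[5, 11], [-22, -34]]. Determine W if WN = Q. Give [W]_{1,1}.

-1

Since N sits to the right of W, W = QN⁻¹.
det N = 9; the adjugate gives N⁻¹ = [[7/9, 4/9], [-4/9, -1/9]].
W = QN⁻¹ = [[5, 11], [-22, -34]] · [[7/9, 4/9], [-4/9, -1/9]] = [[-1, 1], [-2, -6]].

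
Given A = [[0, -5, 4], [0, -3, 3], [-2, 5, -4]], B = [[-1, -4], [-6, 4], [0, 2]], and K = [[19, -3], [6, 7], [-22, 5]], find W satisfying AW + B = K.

W = [[1, -2], [-4, 3], [0, 4]]

AW = K − B = [[20, 1], [12, 3], [-22, 3]].
A is on the left of W, so left-multiply by A⁻¹: W = A⁻¹(K − B).
det A = 6; the adjugate gives A⁻¹ = [[-1/2, 0, -1/2], [-1, 4/3, 0], [-1, 5/3, 0]].
W = A⁻¹(K − B) = [[1, -2], [-4, 3], [0, 4]].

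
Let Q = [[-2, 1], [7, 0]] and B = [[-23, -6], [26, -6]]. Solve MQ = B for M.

Right-multiplying both sides by Q⁻¹ gives M = BQ⁻¹.
det Q = -7, so Q⁻¹ = [[0, 1/7], [1, 2/7]].
M = BQ⁻¹ = [[-23, -6], [26, -6]] · [[0, 1/7], [1, 2/7]] = [[-6, -5], [-6, 2]].

M = [[-6, -5], [-6, 2]]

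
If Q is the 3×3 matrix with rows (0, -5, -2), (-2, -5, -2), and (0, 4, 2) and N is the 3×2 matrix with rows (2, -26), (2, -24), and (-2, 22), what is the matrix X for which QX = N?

Left-multiplying both sides by Q⁻¹ gives X = Q⁻¹N.
Q has determinant -4; Q⁻¹ = [[1/2, -1/2, 0], [-1, 0, -1], [2, 0, 5/2]].
X = Q⁻¹N = [[1/2, -1/2, 0], [-1, 0, -1], [2, 0, 5/2]] · [[2, -26], [2, -24], [-2, 22]] = [[0, -1], [0, 4], [-1, 3]].

X = [[0, -1], [0, 4], [-1, 3]]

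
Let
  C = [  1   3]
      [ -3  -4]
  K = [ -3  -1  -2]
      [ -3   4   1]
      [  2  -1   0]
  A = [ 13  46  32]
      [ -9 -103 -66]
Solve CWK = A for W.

W = [[-5, 4, -4], [-2, 2, 3]]

Isolating W: multiply by C⁻¹ from the left and K⁻¹ from the right, so W = C⁻¹AK⁻¹.
det C = 5, so C⁻¹ = [[-4/5, -3/5], [3/5, 1/5]].
det K = 5; the adjugate gives K⁻¹ = [[1/5, 2/5, 7/5], [2/5, 4/5, 9/5], [-1, -1, -3]].
C⁻¹A = [[-5, 25, 14], [6, 7, 6]].
W = (C⁻¹A)K⁻¹ = [[-5, 4, -4], [-2, 2, 3]].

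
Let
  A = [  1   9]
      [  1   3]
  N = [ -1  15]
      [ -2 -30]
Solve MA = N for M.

M = [[3, -4], [-4, 2]]

A is on the right of M, so right-multiply by A⁻¹: M = NA⁻¹.
det A = -6, so A⁻¹ = [[-1/2, 3/2], [1/6, -1/6]].
M = NA⁻¹ = [[-1, 15], [-2, -30]] · [[-1/2, 3/2], [1/6, -1/6]] = [[3, -4], [-4, 2]].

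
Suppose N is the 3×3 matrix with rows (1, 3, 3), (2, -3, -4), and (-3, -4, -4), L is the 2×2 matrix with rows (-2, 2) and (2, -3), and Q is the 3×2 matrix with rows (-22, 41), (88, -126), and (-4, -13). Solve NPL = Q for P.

Isolating P: multiply by N⁻¹ from the left and L⁻¹ from the right, so P = N⁻¹QL⁻¹.
N has determinant 5; N⁻¹ = [[-4/5, 0, -3/5], [4, 1, 2], [-17/5, -1, -9/5]].
L has determinant 2; L⁻¹ = [[-3/2, -1], [-1, -1]].
N⁻¹Q = [[20, -25], [-8, 12], [-6, 10]].
P = (N⁻¹Q)L⁻¹ = [[-5, 5], [0, -4], [-1, -4]].

P = [[-5, 5], [0, -4], [-1, -4]]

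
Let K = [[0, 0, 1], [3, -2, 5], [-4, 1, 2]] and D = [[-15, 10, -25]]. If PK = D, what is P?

P = [[0, -5, 0]]

Since K sits to the right of P, P = DK⁻¹.
K has determinant -5; K⁻¹ = [[9/5, -1/5, -2/5], [26/5, -4/5, -3/5], [1, 0, 0]].
P = DK⁻¹ = [[-15, 10, -25]] · [[9/5, -1/5, -2/5], [26/5, -4/5, -3/5], [1, 0, 0]] = [[0, -5, 0]].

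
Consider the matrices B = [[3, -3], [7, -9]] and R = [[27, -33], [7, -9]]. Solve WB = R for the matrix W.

B is on the right of W, so right-multiply by B⁻¹: W = RB⁻¹.
det B = -6, so B⁻¹ = [[3/2, -1/2], [7/6, -1/2]].
W = RB⁻¹ = [[27, -33], [7, -9]] · [[3/2, -1/2], [7/6, -1/2]] = [[2, 3], [0, 1]].

W = [[2, 3], [0, 1]]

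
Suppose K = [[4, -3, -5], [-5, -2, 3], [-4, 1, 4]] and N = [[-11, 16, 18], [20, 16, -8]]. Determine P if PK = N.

P = [[-5, -1, -1], [-4, -4, -4]]

Since K sits to the right of P, P = NK⁻¹.
K has determinant -3; K⁻¹ = [[11/3, -7/3, 19/3], [-8/3, 4/3, -13/3], [13/3, -8/3, 23/3]].
P = NK⁻¹ = [[-11, 16, 18], [20, 16, -8]] · [[11/3, -7/3, 19/3], [-8/3, 4/3, -13/3], [13/3, -8/3, 23/3]] = [[-5, -1, -1], [-4, -4, -4]].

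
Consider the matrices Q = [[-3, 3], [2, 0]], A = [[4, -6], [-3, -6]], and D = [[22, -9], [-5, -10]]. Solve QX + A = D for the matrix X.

QX = D − A = [[18, -3], [-2, -4]].
Left-multiplying both sides by Q⁻¹ gives X = Q⁻¹(D − A).
Q has determinant -6; Q⁻¹ = [[0, 1/2], [1/3, 1/2]].
X = Q⁻¹(D − A) = [[-1, -2], [5, -3]].

X = [[-1, -2], [5, -3]]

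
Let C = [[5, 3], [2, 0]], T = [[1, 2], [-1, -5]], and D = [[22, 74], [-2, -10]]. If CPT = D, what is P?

Isolating P: multiply by C⁻¹ from the left and T⁻¹ from the right, so P = C⁻¹DT⁻¹.
det C = -6, so C⁻¹ = [[0, 1/2], [1/3, -5/6]].
det T = -3; the adjugate gives T⁻¹ = [[5/3, 2/3], [-1/3, -1/3]].
C⁻¹D = [[-1, -5], [9, 33]].
P = (C⁻¹D)T⁻¹ = [[0, 1], [4, -5]].

P = [[0, 1], [4, -5]]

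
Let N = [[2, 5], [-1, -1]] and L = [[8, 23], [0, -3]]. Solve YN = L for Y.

Y = [[5, 2], [-1, -2]]

N is on the right of Y, so right-multiply by N⁻¹: Y = LN⁻¹.
N has determinant 3; N⁻¹ = [[-1/3, -5/3], [1/3, 2/3]].
Y = LN⁻¹ = [[8, 23], [0, -3]] · [[-1/3, -5/3], [1/3, 2/3]] = [[5, 2], [-1, -2]].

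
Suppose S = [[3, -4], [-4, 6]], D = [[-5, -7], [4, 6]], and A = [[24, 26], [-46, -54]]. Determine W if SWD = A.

W = [[0, -5], [5, 1]]

W = S⁻¹AD⁻¹ (apply S⁻¹ on the left and D⁻¹ on the right).
det S = 2; the adjugate gives S⁻¹ = [[3, 2], [2, 3/2]].
det D = -2; the adjugate gives D⁻¹ = [[-3, -7/2], [2, 5/2]].
S⁻¹A = [[-20, -30], [-21, -29]].
W = (S⁻¹A)D⁻¹ = [[0, -5], [5, 1]].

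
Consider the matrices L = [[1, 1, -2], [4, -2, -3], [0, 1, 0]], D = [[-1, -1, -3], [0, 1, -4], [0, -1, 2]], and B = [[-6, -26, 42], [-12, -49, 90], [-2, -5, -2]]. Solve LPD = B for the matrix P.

P = [[4, -3, 4], [2, 1, 4], [0, 4, -1]]

P = L⁻¹BD⁻¹ (apply L⁻¹ on the left and D⁻¹ on the right).
det L = -5; the adjugate gives L⁻¹ = [[-3/5, 2/5, 7/5], [0, 0, 1], [-4/5, 1/5, 6/5]].
D has determinant 2; D⁻¹ = [[-1, 5/2, 7/2], [0, -1, -2], [0, -1/2, -1/2]].
L⁻¹B = [[-4, -11, 8], [-2, -5, -2], [0, 5, -18]].
P = (L⁻¹B)D⁻¹ = [[4, -3, 4], [2, 1, 4], [0, 4, -1]].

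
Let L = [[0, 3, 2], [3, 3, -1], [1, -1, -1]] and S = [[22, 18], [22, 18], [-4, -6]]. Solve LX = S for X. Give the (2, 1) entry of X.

4

Left-multiplying both sides by L⁻¹ gives X = L⁻¹S.
det L = -6; the adjugate gives L⁻¹ = [[2/3, -1/6, 3/2], [-1/3, 1/3, -1], [1, -1/2, 3/2]].
X = L⁻¹S = [[2/3, -1/6, 3/2], [-1/3, 1/3, -1], [1, -1/2, 3/2]] · [[22, 18], [22, 18], [-4, -6]] = [[5, 0], [4, 6], [5, 0]].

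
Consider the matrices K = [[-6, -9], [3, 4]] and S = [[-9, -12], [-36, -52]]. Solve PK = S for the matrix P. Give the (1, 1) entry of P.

Since K sits to the right of P, P = SK⁻¹.
K has determinant 3; K⁻¹ = [[4/3, 3], [-1, -2]].
P = SK⁻¹ = [[-9, -12], [-36, -52]] · [[4/3, 3], [-1, -2]] = [[0, -3], [4, -4]].

0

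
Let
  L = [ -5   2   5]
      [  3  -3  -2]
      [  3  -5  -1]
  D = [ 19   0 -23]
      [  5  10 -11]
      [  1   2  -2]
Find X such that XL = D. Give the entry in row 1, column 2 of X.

0

L is on the right of X, so right-multiply by L⁻¹: X = DL⁻¹.
det L = -1, so L⁻¹ = [[7, 23, -11], [3, 10, -5], [6, 19, -9]].
X = DL⁻¹ = [[19, 0, -23], [5, 10, -11], [1, 2, -2]] · [[7, 23, -11], [3, 10, -5], [6, 19, -9]] = [[-5, 0, -2], [-1, 6, -6], [1, 5, -3]].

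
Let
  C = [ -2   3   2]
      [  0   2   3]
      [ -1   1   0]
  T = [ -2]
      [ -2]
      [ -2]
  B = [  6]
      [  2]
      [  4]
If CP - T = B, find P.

CP = B + T = [[4], [0], [2]].
Since C multiplies P on the left, P = C⁻¹(B + T).
det C = 1, so C⁻¹ = [[-3, 2, 5], [-3, 2, 6], [2, -1, -4]].
P = C⁻¹(B + T) = [[-2], [0], [0]].

P = [[-2], [0], [0]]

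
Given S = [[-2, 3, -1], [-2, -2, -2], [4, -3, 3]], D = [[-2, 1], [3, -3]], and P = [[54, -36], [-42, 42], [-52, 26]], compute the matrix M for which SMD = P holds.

Isolating M: multiply by S⁻¹ from the left and D⁻¹ from the right, so M = S⁻¹PD⁻¹.
S has determinant 4; S⁻¹ = [[-3, -3/2, -2], [-1/2, -1/2, -1/2], [7/2, 3/2, 5/2]].
det D = 3; the adjugate gives D⁻¹ = [[-1, -1/3], [-1, -2/3]].
S⁻¹P = [[5, -7], [20, -16], [-4, 2]].
M = (S⁻¹P)D⁻¹ = [[2, 3], [-4, 4], [2, 0]].

M = [[2, 3], [-4, 4], [2, 0]]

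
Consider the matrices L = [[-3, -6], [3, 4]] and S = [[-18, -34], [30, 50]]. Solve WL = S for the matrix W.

Right-multiplying both sides by L⁻¹ gives W = SL⁻¹.
L has determinant 6; L⁻¹ = [[2/3, 1], [-1/2, -1/2]].
W = SL⁻¹ = [[-18, -34], [30, 50]] · [[2/3, 1], [-1/2, -1/2]] = [[5, -1], [-5, 5]].

W = [[5, -1], [-5, 5]]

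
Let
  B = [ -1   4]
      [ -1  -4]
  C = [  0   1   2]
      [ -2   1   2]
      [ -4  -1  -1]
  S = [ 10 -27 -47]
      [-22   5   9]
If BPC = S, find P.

Isolating P: multiply by B⁻¹ from the left and C⁻¹ from the right, so P = B⁻¹SC⁻¹.
det B = 8, so B⁻¹ = [[-1/2, -1/2], [1/8, -1/8]].
C has determinant 2; C⁻¹ = [[1/2, -1/2, 0], [-5, 4, -2], [3, -2, 1]].
B⁻¹S = [[6, 11, 19], [4, -4, -7]].
P = (B⁻¹S)C⁻¹ = [[5, 3, -3], [1, -4, 1]].

P = [[5, 3, -3], [1, -4, 1]]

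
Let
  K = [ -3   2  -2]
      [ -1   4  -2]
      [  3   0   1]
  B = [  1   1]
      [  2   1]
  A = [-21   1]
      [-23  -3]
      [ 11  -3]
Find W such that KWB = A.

W = [[-5, 4], [2, -3], [-2, 2]]

W = K⁻¹AB⁻¹ (apply K⁻¹ on the left and B⁻¹ on the right).
K has determinant 2; K⁻¹ = [[2, -1, 2], [-5/2, 3/2, -2], [-6, 3, -5]].
det B = -1; the adjugate gives B⁻¹ = [[-1, 1], [2, -1]].
K⁻¹A = [[3, -1], [-4, -1], [2, 0]].
W = (K⁻¹A)B⁻¹ = [[-5, 4], [2, -3], [-2, 2]].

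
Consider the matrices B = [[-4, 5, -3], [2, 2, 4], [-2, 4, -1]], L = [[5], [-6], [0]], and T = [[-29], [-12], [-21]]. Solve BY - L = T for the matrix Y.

Y = [[2], [-5], [-3]]

BY = T + L = [[-24], [-18], [-21]].
Left-multiplying both sides by B⁻¹ gives Y = B⁻¹(T + L).
det B = 6, so B⁻¹ = [[-3, -7/6, 13/3], [-1, -1/3, 5/3], [2, 1, -3]].
Y = B⁻¹(T + L) = [[2], [-5], [-3]].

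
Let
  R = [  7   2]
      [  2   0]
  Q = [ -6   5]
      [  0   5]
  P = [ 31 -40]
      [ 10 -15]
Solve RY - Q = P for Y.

Y = [[5, -5], [-5, 0]]

RY = P + Q = [[25, -35], [10, -10]].
Left-multiplying both sides by R⁻¹ gives Y = R⁻¹(P + Q).
R has determinant -4; R⁻¹ = [[0, 1/2], [1/2, -7/4]].
Y = R⁻¹(P + Q) = [[5, -5], [-5, 0]].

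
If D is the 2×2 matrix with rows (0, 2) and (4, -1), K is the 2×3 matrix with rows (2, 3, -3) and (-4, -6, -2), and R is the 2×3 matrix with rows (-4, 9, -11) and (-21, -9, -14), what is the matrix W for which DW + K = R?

W = [[-5, 0, -4], [-3, 3, -4]]

DW = R − K = [[-6, 6, -8], [-17, -3, -12]].
Left-multiplying both sides by D⁻¹ gives W = D⁻¹(R − K).
det D = -8; the adjugate gives D⁻¹ = [[1/8, 1/4], [1/2, 0]].
W = D⁻¹(R − K) = [[-5, 0, -4], [-3, 3, -4]].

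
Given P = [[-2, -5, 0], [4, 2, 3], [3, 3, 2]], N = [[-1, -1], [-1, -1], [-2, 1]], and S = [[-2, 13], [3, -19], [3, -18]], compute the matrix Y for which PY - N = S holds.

PY = S + N = [[-3, 12], [2, -20], [1, -17]].
Since P multiplies Y on the left, Y = P⁻¹(S + N).
det P = 5, so P⁻¹ = [[-1, 2, -3], [1/5, -4/5, 6/5], [6/5, -9/5, 16/5]].
Y = P⁻¹(S + N) = [[4, -1], [-1, -2], [-4, -4]].

Y = [[4, -1], [-1, -2], [-4, -4]]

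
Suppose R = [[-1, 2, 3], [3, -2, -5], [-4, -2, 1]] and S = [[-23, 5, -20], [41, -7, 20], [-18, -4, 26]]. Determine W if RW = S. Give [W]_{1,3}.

R is on the left of W, so left-multiply by R⁻¹: W = R⁻¹S.
det R = 4, so R⁻¹ = [[-3, -2, -1], [17/4, 11/4, 1], [-7/2, -5/2, -1]].
W = R⁻¹S = [[-3, -2, -1], [17/4, 11/4, 1], [-7/2, -5/2, -1]] · [[-23, 5, -20], [41, -7, 20], [-18, -4, 26]] = [[5, 3, -6], [-3, -2, -4], [-4, 4, -6]].

-6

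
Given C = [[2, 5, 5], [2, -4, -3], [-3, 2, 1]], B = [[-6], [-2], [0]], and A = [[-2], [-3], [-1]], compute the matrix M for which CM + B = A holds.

CM = A − B = [[4], [-1], [-1]].
Left-multiplying both sides by C⁻¹ gives M = C⁻¹(A − B).
det C = -1, so C⁻¹ = [[-2, -5, -5], [-7, -17, -16], [8, 19, 18]].
M = C⁻¹(A − B) = [[2], [5], [-5]].

M = [[2], [5], [-5]]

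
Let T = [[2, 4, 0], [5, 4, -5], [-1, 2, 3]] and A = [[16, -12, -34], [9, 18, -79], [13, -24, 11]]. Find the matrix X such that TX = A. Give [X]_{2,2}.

-3

T is on the left of X, so left-multiply by T⁻¹: X = T⁻¹A.
T has determinant 4; T⁻¹ = [[11/2, -3, -5], [-5/2, 3/2, 5/2], [7/2, -2, -3]].
X = T⁻¹A = [[11/2, -3, -5], [-5/2, 3/2, 5/2], [7/2, -2, -3]] · [[16, -12, -34], [9, 18, -79], [13, -24, 11]] = [[-4, 0, -5], [6, -3, -6], [-1, -6, 6]].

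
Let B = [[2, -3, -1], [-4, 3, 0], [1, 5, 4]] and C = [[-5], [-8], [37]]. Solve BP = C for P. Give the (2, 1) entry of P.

4

Since B multiplies P on the left, P = B⁻¹C.
det B = -1; the adjugate gives B⁻¹ = [[-12, -7, -3], [-16, -9, -4], [23, 13, 6]].
P = B⁻¹C = [[-12, -7, -3], [-16, -9, -4], [23, 13, 6]] · [[-5], [-8], [37]] = [[5], [4], [3]].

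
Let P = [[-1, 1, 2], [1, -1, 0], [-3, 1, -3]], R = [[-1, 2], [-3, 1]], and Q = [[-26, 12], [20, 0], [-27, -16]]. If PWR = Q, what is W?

W = P⁻¹QR⁻¹ (apply P⁻¹ on the left and R⁻¹ on the right).
P has determinant -4; P⁻¹ = [[-3/4, -5/4, -1/2], [-3/4, -9/4, -1/2], [1/2, 1/2, 0]].
det R = 5; the adjugate gives R⁻¹ = [[1/5, -2/5], [3/5, -1/5]].
P⁻¹Q = [[8, -1], [-12, -1], [-3, 6]].
W = (P⁻¹Q)R⁻¹ = [[1, -3], [-3, 5], [3, 0]].

W = [[1, -3], [-3, 5], [3, 0]]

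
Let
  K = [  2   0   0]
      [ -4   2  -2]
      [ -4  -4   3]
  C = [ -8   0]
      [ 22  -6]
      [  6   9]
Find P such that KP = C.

P = [[-4, 0], [1, 0], [-2, 3]]

Since K multiplies P on the left, P = K⁻¹C.
det K = -4, so K⁻¹ = [[1/2, 0, 0], [-5, -3/2, -1], [-6, -2, -1]].
P = K⁻¹C = [[1/2, 0, 0], [-5, -3/2, -1], [-6, -2, -1]] · [[-8, 0], [22, -6], [6, 9]] = [[-4, 0], [1, 0], [-2, 3]].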